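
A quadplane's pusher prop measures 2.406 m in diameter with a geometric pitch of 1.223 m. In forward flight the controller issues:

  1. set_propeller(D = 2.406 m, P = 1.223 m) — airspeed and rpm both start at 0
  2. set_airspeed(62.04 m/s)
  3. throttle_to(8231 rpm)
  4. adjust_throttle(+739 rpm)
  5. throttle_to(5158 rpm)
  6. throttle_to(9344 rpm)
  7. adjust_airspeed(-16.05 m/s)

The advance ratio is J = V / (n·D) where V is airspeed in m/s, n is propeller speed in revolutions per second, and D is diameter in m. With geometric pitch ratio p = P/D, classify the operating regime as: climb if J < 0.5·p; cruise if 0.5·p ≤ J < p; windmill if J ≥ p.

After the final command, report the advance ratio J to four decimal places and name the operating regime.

J = 0.1227, regime = climb

set_propeller: D = 2.406 m, P = 1.223 m (p = P/D = 0.508313); state ← (V=0, rpm=0)
set_airspeed(62.04): V ← 62.04 m/s
throttle_to(8231): rpm ← 8231
adjust_throttle(+739): rpm ← 8231 +739 = 8970
throttle_to(5158): rpm ← 5158
throttle_to(9344): rpm ← 9344
adjust_airspeed(-16.05): V ← 62.04 -16.05 = 45.99 m/s
final state: V = 45.99 m/s, rpm = 9344 → n = rpm/60 = 155.733333 rev/s
J = V / (n·D) = 45.99 / (155.733333 × 2.406) = 0.122740
regime bands: climb J<0.2542 | cruise [0.2542, 0.5083) | windmill J≥0.5083
J = 0.1227 → climb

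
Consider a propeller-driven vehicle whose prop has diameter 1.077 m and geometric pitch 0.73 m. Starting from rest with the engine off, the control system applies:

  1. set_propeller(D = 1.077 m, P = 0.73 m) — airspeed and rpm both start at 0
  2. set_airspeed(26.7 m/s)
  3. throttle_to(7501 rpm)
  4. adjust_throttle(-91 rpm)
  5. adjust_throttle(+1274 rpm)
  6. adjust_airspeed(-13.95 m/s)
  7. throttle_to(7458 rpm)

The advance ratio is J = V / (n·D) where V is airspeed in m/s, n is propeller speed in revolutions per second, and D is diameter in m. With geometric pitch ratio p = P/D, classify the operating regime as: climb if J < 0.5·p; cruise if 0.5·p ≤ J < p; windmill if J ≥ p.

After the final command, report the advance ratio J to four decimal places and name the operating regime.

set_propeller: D = 1.077 m, P = 0.73 m (p = P/D = 0.677809); state ← (V=0, rpm=0)
set_airspeed(26.7): V ← 26.7 m/s
throttle_to(7501): rpm ← 7501
adjust_throttle(-91): rpm ← 7501 -91 = 7410
adjust_throttle(+1274): rpm ← 7410 +1274 = 8684
adjust_airspeed(-13.95): V ← 26.7 -13.95 = 12.75 m/s
throttle_to(7458): rpm ← 7458
final state: V = 12.75 m/s, rpm = 7458 → n = rpm/60 = 124.300000 rev/s
J = V / (n·D) = 12.75 / (124.300000 × 1.077) = 0.095241
regime bands: climb J<0.3389 | cruise [0.3389, 0.6778) | windmill J≥0.6778
J = 0.0952 → climb

J = 0.0952, regime = climb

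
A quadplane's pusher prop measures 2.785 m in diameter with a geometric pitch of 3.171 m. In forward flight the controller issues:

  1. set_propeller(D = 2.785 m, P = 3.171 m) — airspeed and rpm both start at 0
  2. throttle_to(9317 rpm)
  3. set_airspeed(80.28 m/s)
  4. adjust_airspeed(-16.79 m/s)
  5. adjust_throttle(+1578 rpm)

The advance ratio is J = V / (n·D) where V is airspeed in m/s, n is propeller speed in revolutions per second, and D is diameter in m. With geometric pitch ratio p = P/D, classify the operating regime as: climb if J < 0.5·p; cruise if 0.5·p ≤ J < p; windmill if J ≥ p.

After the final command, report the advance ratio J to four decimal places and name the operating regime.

set_propeller: D = 2.785 m, P = 3.171 m (p = P/D = 1.138600); state ← (V=0, rpm=0)
throttle_to(9317): rpm ← 9317
set_airspeed(80.28): V ← 80.28 m/s
adjust_airspeed(-16.79): V ← 80.28 -16.79 = 63.49 m/s
adjust_throttle(+1578): rpm ← 9317 +1578 = 10895
final state: V = 63.49 m/s, rpm = 10895 → n = rpm/60 = 181.583333 rev/s
J = V / (n·D) = 63.49 / (181.583333 × 2.785) = 0.125546
regime bands: climb J<0.5693 | cruise [0.5693, 1.1386) | windmill J≥1.1386
J = 0.1255 → climb

J = 0.1255, regime = climb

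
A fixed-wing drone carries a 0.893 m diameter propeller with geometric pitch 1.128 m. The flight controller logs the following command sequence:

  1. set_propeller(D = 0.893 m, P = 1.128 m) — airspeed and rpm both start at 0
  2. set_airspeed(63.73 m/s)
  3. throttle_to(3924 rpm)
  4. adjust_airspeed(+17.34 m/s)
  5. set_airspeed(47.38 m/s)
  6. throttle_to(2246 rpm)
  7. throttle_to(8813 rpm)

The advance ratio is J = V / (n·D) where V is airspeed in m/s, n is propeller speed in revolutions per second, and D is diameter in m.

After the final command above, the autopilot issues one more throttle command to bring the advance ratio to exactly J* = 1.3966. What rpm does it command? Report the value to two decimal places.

set_propeller: D = 0.893 m, P = 1.128 m (p = P/D = 1.263158); state ← (V=0, rpm=0)
set_airspeed(63.73): V ← 63.73 m/s
throttle_to(3924): rpm ← 3924
adjust_airspeed(+17.34): V ← 63.73 +17.34 = 81.07 m/s
set_airspeed(47.38): V ← 47.38 m/s
throttle_to(2246): rpm ← 2246
throttle_to(8813): rpm ← 8813
final state: V = 47.38 m/s, rpm = 8813 → n = rpm/60 = 146.883333 rev/s
target J* = 1.3966; solve J* = V/(n·D) for n: n = V/(J*·D) = 47.38/(1.3966 × 0.893) = 37.990198 rev/s
rpm = 60·n = 2279.411894

rpm = 2279.41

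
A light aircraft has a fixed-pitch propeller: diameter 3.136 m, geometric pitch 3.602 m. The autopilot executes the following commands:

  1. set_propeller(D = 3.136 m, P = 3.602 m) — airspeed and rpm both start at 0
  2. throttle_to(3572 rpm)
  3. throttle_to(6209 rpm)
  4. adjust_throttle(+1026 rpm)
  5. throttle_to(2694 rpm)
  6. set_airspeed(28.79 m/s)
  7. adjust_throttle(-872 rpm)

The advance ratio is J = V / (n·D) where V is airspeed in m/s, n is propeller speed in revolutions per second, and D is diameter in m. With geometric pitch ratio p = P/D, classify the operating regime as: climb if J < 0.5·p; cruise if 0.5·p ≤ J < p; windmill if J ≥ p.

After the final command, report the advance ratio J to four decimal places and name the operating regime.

set_propeller: D = 3.136 m, P = 3.602 m (p = P/D = 1.148597); state ← (V=0, rpm=0)
throttle_to(3572): rpm ← 3572
throttle_to(6209): rpm ← 6209
adjust_throttle(+1026): rpm ← 6209 +1026 = 7235
throttle_to(2694): rpm ← 2694
set_airspeed(28.79): V ← 28.79 m/s
adjust_throttle(-872): rpm ← 2694 -872 = 1822
final state: V = 28.79 m/s, rpm = 1822 → n = rpm/60 = 30.366667 rev/s
J = V / (n·D) = 28.79 / (30.366667 × 3.136) = 0.302321
regime bands: climb J<0.5743 | cruise [0.5743, 1.1486) | windmill J≥1.1486
J = 0.3023 → climb

J = 0.3023, regime = climb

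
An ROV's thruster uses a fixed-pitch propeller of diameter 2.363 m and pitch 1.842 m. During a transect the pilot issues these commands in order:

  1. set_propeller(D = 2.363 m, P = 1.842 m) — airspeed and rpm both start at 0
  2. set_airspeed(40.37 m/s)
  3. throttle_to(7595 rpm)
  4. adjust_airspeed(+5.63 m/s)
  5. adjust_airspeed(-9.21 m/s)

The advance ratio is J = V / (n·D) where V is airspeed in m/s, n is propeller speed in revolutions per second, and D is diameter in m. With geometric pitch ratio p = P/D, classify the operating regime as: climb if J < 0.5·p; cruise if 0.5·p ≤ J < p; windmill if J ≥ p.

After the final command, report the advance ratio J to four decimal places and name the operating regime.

set_propeller: D = 2.363 m, P = 1.842 m (p = P/D = 0.779518); state ← (V=0, rpm=0)
set_airspeed(40.37): V ← 40.37 m/s
throttle_to(7595): rpm ← 7595
adjust_airspeed(+5.63): V ← 40.37 +5.63 = 46 m/s
adjust_airspeed(-9.21): V ← 46 -9.21 = 36.79 m/s
final state: V = 36.79 m/s, rpm = 7595 → n = rpm/60 = 126.583333 rev/s
J = V / (n·D) = 36.79 / (126.583333 × 2.363) = 0.122996
regime bands: climb J<0.3898 | cruise [0.3898, 0.7795) | windmill J≥0.7795
J = 0.1230 → climb

J = 0.1230, regime = climb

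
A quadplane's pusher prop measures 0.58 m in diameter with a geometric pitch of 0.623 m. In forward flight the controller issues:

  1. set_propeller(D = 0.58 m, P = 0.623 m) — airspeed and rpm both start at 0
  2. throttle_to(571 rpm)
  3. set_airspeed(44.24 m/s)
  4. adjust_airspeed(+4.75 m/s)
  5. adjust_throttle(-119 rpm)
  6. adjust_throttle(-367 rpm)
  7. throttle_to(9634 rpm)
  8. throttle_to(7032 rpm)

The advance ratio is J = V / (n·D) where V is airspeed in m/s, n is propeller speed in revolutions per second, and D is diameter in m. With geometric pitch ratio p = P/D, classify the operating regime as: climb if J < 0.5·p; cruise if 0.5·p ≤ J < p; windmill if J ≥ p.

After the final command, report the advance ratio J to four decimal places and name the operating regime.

J = 0.7207, regime = cruise

set_propeller: D = 0.58 m, P = 0.623 m (p = P/D = 1.074138); state ← (V=0, rpm=0)
throttle_to(571): rpm ← 571
set_airspeed(44.24): V ← 44.24 m/s
adjust_airspeed(+4.75): V ← 44.24 +4.75 = 48.99 m/s
adjust_throttle(-119): rpm ← 571 -119 = 452
adjust_throttle(-367): rpm ← 452 -367 = 85
throttle_to(9634): rpm ← 9634
throttle_to(7032): rpm ← 7032
final state: V = 48.99 m/s, rpm = 7032 → n = rpm/60 = 117.200000 rev/s
J = V / (n·D) = 48.99 / (117.200000 × 0.58) = 0.720696
regime bands: climb J<0.5371 | cruise [0.5371, 1.0741) | windmill J≥1.0741
J = 0.7207 → cruise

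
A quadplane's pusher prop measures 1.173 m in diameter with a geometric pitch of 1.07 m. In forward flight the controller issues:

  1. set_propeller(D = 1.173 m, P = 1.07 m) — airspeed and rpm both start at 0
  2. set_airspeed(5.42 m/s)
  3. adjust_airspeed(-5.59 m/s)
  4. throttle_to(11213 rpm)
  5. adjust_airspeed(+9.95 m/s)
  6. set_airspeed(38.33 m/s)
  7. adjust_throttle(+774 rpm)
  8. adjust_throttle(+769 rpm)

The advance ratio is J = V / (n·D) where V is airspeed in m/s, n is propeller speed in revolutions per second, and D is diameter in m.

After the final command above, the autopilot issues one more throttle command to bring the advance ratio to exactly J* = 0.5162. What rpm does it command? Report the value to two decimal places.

rpm = 3798.17

set_propeller: D = 1.173 m, P = 1.07 m (p = P/D = 0.912191); state ← (V=0, rpm=0)
set_airspeed(5.42): V ← 5.42 m/s
adjust_airspeed(-5.59): V ← 5.42 -5.59 = -0.17 m/s
throttle_to(11213): rpm ← 11213
adjust_airspeed(+9.95): V ← -0.17 +9.95 = 9.78 m/s
set_airspeed(38.33): V ← 38.33 m/s
adjust_throttle(+774): rpm ← 11213 +774 = 11987
adjust_throttle(+769): rpm ← 11987 +769 = 12756
final state: V = 38.33 m/s, rpm = 12756 → n = rpm/60 = 212.600000 rev/s
target J* = 0.5162; solve J* = V/(n·D) for n: n = V/(J*·D) = 38.33/(0.5162 × 1.173) = 63.302784 rev/s
rpm = 60·n = 3798.167010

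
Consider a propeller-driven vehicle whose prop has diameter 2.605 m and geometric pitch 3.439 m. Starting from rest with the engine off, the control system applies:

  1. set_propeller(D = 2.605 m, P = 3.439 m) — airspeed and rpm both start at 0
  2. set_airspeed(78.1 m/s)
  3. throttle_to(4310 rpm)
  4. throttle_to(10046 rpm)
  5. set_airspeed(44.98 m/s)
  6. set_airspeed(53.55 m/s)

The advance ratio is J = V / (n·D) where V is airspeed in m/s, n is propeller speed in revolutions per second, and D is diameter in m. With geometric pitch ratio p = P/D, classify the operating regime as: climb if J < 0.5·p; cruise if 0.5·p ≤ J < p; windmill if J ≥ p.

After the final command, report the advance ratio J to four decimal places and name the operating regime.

set_propeller: D = 2.605 m, P = 3.439 m (p = P/D = 1.320154); state ← (V=0, rpm=0)
set_airspeed(78.1): V ← 78.1 m/s
throttle_to(4310): rpm ← 4310
throttle_to(10046): rpm ← 10046
set_airspeed(44.98): V ← 44.98 m/s
set_airspeed(53.55): V ← 53.55 m/s
final state: V = 53.55 m/s, rpm = 10046 → n = rpm/60 = 167.433333 rev/s
J = V / (n·D) = 53.55 / (167.433333 × 2.605) = 0.122775
regime bands: climb J<0.6601 | cruise [0.6601, 1.3202) | windmill J≥1.3202
J = 0.1228 → climb

J = 0.1228, regime = climb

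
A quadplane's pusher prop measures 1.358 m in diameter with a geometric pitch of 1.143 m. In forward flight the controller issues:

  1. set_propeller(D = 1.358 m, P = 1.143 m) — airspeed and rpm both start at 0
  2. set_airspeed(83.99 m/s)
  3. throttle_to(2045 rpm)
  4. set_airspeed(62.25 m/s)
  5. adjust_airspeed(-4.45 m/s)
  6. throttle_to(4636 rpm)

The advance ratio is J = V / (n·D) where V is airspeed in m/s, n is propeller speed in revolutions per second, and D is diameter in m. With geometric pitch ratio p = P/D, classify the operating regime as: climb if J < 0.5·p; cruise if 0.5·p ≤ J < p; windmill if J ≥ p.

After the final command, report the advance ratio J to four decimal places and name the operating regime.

J = 0.5509, regime = cruise

set_propeller: D = 1.358 m, P = 1.143 m (p = P/D = 0.841679); state ← (V=0, rpm=0)
set_airspeed(83.99): V ← 83.99 m/s
throttle_to(2045): rpm ← 2045
set_airspeed(62.25): V ← 62.25 m/s
adjust_airspeed(-4.45): V ← 62.25 -4.45 = 57.8 m/s
throttle_to(4636): rpm ← 4636
final state: V = 57.8 m/s, rpm = 4636 → n = rpm/60 = 77.266667 rev/s
J = V / (n·D) = 57.8 / (77.266667 × 1.358) = 0.550853
regime bands: climb J<0.4208 | cruise [0.4208, 0.8417) | windmill J≥0.8417
J = 0.5509 → cruise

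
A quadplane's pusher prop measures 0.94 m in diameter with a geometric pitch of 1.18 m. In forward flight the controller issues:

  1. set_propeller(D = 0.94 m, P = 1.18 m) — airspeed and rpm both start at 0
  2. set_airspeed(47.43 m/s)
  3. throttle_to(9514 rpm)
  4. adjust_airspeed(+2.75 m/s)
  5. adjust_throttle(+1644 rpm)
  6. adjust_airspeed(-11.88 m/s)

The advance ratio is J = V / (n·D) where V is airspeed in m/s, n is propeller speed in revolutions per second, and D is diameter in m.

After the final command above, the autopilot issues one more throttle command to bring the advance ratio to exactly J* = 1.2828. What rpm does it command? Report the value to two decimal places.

rpm = 1905.74

set_propeller: D = 0.94 m, P = 1.18 m (p = P/D = 1.255319); state ← (V=0, rpm=0)
set_airspeed(47.43): V ← 47.43 m/s
throttle_to(9514): rpm ← 9514
adjust_airspeed(+2.75): V ← 47.43 +2.75 = 50.18 m/s
adjust_throttle(+1644): rpm ← 9514 +1644 = 11158
adjust_airspeed(-11.88): V ← 50.18 -11.88 = 38.3 m/s
final state: V = 38.3 m/s, rpm = 11158 → n = rpm/60 = 185.966667 rev/s
target J* = 1.2828; solve J* = V/(n·D) for n: n = V/(J*·D) = 38.3/(1.2828 × 0.94) = 31.762302 rev/s
rpm = 60·n = 1905.738113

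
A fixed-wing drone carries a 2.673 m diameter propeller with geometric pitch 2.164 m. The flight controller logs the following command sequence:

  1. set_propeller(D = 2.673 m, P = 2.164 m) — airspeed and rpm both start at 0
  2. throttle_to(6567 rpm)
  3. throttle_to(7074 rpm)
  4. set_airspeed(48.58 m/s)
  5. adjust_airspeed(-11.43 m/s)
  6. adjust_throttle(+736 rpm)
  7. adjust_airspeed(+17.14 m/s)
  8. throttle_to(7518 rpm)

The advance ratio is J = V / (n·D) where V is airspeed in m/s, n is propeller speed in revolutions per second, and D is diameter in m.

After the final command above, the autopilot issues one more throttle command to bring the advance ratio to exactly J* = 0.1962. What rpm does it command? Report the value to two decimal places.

set_propeller: D = 2.673 m, P = 2.164 m (p = P/D = 0.809577); state ← (V=0, rpm=0)
throttle_to(6567): rpm ← 6567
throttle_to(7074): rpm ← 7074
set_airspeed(48.58): V ← 48.58 m/s
adjust_airspeed(-11.43): V ← 48.58 -11.43 = 37.15 m/s
adjust_throttle(+736): rpm ← 7074 +736 = 7810
adjust_airspeed(+17.14): V ← 37.15 +17.14 = 54.29 m/s
throttle_to(7518): rpm ← 7518
final state: V = 54.29 m/s, rpm = 7518 → n = rpm/60 = 125.300000 rev/s
target J* = 0.1962; solve J* = V/(n·D) for n: n = V/(J*·D) = 54.29/(0.1962 × 2.673) = 103.519432 rev/s
rpm = 60·n = 6211.165912

rpm = 6211.17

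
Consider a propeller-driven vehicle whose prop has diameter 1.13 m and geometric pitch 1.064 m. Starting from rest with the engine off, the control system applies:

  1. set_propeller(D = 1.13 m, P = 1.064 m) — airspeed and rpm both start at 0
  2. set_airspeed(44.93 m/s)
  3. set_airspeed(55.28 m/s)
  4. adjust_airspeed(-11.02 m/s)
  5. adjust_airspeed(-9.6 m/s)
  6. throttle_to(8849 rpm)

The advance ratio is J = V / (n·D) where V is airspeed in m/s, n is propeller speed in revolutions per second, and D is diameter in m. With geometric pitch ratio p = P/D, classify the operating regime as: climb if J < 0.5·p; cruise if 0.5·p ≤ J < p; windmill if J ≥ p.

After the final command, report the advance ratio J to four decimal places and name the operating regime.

set_propeller: D = 1.13 m, P = 1.064 m (p = P/D = 0.941593); state ← (V=0, rpm=0)
set_airspeed(44.93): V ← 44.93 m/s
set_airspeed(55.28): V ← 55.28 m/s
adjust_airspeed(-11.02): V ← 55.28 -11.02 = 44.26 m/s
adjust_airspeed(-9.6): V ← 44.26 -9.6 = 34.66 m/s
throttle_to(8849): rpm ← 8849
final state: V = 34.66 m/s, rpm = 8849 → n = rpm/60 = 147.483333 rev/s
J = V / (n·D) = 34.66 / (147.483333 × 1.13) = 0.207973
regime bands: climb J<0.4708 | cruise [0.4708, 0.9416) | windmill J≥0.9416
J = 0.2080 → climb

J = 0.2080, regime = climb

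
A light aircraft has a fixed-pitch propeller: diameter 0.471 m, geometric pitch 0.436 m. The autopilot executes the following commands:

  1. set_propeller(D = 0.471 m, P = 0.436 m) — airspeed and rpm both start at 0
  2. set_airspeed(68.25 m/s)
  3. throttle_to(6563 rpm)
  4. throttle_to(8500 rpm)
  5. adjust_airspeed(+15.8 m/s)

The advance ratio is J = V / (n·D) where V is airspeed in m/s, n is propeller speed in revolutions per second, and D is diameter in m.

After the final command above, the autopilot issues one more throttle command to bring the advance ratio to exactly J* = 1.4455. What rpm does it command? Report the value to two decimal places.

set_propeller: D = 0.471 m, P = 0.436 m (p = P/D = 0.925690); state ← (V=0, rpm=0)
set_airspeed(68.25): V ← 68.25 m/s
throttle_to(6563): rpm ← 6563
throttle_to(8500): rpm ← 8500
adjust_airspeed(+15.8): V ← 68.25 +15.8 = 84.05 m/s
final state: V = 84.05 m/s, rpm = 8500 → n = rpm/60 = 141.666667 rev/s
target J* = 1.4455; solve J* = V/(n·D) for n: n = V/(J*·D) = 84.05/(1.4455 × 0.471) = 123.452166 rev/s
rpm = 60·n = 7407.129968

rpm = 7407.13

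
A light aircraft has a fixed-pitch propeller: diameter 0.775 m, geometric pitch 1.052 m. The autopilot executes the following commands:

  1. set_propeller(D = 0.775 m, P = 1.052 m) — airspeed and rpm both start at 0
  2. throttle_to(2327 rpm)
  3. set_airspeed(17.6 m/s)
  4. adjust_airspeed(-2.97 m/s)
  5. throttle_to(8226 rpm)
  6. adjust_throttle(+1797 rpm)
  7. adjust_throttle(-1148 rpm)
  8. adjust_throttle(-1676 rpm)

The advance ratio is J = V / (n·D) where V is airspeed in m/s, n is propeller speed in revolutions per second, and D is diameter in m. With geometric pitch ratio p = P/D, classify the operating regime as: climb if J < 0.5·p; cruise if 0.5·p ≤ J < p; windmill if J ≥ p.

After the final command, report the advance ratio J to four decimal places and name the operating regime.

set_propeller: D = 0.775 m, P = 1.052 m (p = P/D = 1.357419); state ← (V=0, rpm=0)
throttle_to(2327): rpm ← 2327
set_airspeed(17.6): V ← 17.6 m/s
adjust_airspeed(-2.97): V ← 17.6 -2.97 = 14.63 m/s
throttle_to(8226): rpm ← 8226
adjust_throttle(+1797): rpm ← 8226 +1797 = 10023
adjust_throttle(-1148): rpm ← 10023 -1148 = 8875
adjust_throttle(-1676): rpm ← 8875 -1676 = 7199
final state: V = 14.63 m/s, rpm = 7199 → n = rpm/60 = 119.983333 rev/s
J = V / (n·D) = 14.63 / (119.983333 × 0.775) = 0.157334
regime bands: climb J<0.6787 | cruise [0.6787, 1.3574) | windmill J≥1.3574
J = 0.1573 → climb

J = 0.1573, regime = climb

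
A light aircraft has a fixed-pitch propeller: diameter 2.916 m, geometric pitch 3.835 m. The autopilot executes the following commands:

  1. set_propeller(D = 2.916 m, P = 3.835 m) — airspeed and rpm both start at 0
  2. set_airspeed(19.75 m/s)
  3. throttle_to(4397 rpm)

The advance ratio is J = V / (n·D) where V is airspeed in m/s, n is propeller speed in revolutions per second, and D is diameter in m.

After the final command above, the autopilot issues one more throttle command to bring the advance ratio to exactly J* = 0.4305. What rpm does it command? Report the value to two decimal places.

rpm = 943.97

set_propeller: D = 2.916 m, P = 3.835 m (p = P/D = 1.315158); state ← (V=0, rpm=0)
set_airspeed(19.75): V ← 19.75 m/s
throttle_to(4397): rpm ← 4397
final state: V = 19.75 m/s, rpm = 4397 → n = rpm/60 = 73.283333 rev/s
target J* = 0.4305; solve J* = V/(n·D) for n: n = V/(J*·D) = 19.75/(0.4305 × 2.916) = 15.732815 rev/s
rpm = 60·n = 943.968875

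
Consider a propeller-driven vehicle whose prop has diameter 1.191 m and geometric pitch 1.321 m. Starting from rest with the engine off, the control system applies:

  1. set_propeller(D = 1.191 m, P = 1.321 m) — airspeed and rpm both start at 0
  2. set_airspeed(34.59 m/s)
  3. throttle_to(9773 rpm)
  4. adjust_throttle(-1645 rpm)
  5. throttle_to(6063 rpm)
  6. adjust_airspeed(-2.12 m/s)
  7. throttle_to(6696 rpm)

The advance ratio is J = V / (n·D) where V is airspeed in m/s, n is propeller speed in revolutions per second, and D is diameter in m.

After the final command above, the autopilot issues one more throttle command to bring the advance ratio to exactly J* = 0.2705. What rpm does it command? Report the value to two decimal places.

set_propeller: D = 1.191 m, P = 1.321 m (p = P/D = 1.109152); state ← (V=0, rpm=0)
set_airspeed(34.59): V ← 34.59 m/s
throttle_to(9773): rpm ← 9773
adjust_throttle(-1645): rpm ← 9773 -1645 = 8128
throttle_to(6063): rpm ← 6063
adjust_airspeed(-2.12): V ← 34.59 -2.12 = 32.47 m/s
throttle_to(6696): rpm ← 6696
final state: V = 32.47 m/s, rpm = 6696 → n = rpm/60 = 111.600000 rev/s
target J* = 0.2705; solve J* = V/(n·D) for n: n = V/(J*·D) = 32.47/(0.2705 × 1.191) = 100.786707 rev/s
rpm = 60·n = 6047.202447

rpm = 6047.20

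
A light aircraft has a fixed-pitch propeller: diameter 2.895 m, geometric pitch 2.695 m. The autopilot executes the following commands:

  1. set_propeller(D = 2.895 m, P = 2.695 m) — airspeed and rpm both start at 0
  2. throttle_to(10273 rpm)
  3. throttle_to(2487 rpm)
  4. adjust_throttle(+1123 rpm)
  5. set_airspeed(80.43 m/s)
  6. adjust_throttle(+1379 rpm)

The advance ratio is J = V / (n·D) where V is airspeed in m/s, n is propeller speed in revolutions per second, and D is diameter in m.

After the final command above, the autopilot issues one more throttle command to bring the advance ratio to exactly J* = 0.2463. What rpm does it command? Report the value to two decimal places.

rpm = 6767.94

set_propeller: D = 2.895 m, P = 2.695 m (p = P/D = 0.930915); state ← (V=0, rpm=0)
throttle_to(10273): rpm ← 10273
throttle_to(2487): rpm ← 2487
adjust_throttle(+1123): rpm ← 2487 +1123 = 3610
set_airspeed(80.43): V ← 80.43 m/s
adjust_throttle(+1379): rpm ← 3610 +1379 = 4989
final state: V = 80.43 m/s, rpm = 4989 → n = rpm/60 = 83.150000 rev/s
target J* = 0.2463; solve J* = V/(n·D) for n: n = V/(J*·D) = 80.43/(0.2463 × 2.895) = 112.798958 rev/s
rpm = 60·n = 6767.937496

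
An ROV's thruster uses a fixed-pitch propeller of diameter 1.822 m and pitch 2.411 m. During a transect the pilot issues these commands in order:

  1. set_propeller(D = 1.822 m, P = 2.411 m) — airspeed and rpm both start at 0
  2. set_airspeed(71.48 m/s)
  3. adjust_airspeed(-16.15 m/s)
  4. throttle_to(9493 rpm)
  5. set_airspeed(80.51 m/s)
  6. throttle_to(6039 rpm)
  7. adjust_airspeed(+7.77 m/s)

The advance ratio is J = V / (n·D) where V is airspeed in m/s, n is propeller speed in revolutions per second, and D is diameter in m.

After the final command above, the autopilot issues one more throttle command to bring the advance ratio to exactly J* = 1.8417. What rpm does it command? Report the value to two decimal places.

rpm = 1578.51

set_propeller: D = 1.822 m, P = 2.411 m (p = P/D = 1.323271); state ← (V=0, rpm=0)
set_airspeed(71.48): V ← 71.48 m/s
adjust_airspeed(-16.15): V ← 71.48 -16.15 = 55.33 m/s
throttle_to(9493): rpm ← 9493
set_airspeed(80.51): V ← 80.51 m/s
throttle_to(6039): rpm ← 6039
adjust_airspeed(+7.77): V ← 80.51 +7.77 = 88.28 m/s
final state: V = 88.28 m/s, rpm = 6039 → n = rpm/60 = 100.650000 rev/s
target J* = 1.8417; solve J* = V/(n·D) for n: n = V/(J*·D) = 88.28/(1.8417 × 1.822) = 26.308438 rev/s
rpm = 60·n = 1578.506280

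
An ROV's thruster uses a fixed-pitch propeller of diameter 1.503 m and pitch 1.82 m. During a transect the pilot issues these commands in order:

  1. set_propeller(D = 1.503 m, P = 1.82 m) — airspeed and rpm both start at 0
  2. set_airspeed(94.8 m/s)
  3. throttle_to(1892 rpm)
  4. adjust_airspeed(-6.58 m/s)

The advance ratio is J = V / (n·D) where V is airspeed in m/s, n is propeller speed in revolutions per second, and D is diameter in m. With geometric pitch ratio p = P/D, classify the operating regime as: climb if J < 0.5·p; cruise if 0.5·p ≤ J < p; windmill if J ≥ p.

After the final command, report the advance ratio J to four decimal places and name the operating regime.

set_propeller: D = 1.503 m, P = 1.82 m (p = P/D = 1.210912); state ← (V=0, rpm=0)
set_airspeed(94.8): V ← 94.8 m/s
throttle_to(1892): rpm ← 1892
adjust_airspeed(-6.58): V ← 94.8 -6.58 = 88.22 m/s
final state: V = 88.22 m/s, rpm = 1892 → n = rpm/60 = 31.533333 rev/s
J = V / (n·D) = 88.22 / (31.533333 × 1.503) = 1.861393
regime bands: climb J<0.6055 | cruise [0.6055, 1.2109) | windmill J≥1.2109
J = 1.8614 → windmill

J = 1.8614, regime = windmill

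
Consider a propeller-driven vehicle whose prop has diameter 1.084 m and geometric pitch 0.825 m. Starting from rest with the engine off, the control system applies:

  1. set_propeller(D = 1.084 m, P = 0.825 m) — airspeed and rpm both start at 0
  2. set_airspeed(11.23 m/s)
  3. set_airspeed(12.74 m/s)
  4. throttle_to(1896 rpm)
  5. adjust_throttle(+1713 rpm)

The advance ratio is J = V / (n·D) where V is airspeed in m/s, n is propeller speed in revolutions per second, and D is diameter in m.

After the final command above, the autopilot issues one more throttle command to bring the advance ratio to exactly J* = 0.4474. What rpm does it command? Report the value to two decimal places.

rpm = 1576.14

set_propeller: D = 1.084 m, P = 0.825 m (p = P/D = 0.761070); state ← (V=0, rpm=0)
set_airspeed(11.23): V ← 11.23 m/s
set_airspeed(12.74): V ← 12.74 m/s
throttle_to(1896): rpm ← 1896
adjust_throttle(+1713): rpm ← 1896 +1713 = 3609
final state: V = 12.74 m/s, rpm = 3609 → n = rpm/60 = 60.150000 rev/s
target J* = 0.4474; solve J* = V/(n·D) for n: n = V/(J*·D) = 12.74/(0.4474 × 1.084) = 26.269038 rev/s
rpm = 60·n = 1576.142270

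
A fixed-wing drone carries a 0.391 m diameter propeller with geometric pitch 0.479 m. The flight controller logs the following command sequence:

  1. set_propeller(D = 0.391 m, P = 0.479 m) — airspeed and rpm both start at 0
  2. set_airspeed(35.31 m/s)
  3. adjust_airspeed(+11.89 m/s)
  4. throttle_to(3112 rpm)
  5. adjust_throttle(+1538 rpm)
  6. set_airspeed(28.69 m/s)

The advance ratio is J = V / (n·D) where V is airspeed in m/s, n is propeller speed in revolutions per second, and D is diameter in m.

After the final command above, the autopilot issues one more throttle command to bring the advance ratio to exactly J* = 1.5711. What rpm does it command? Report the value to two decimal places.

set_propeller: D = 0.391 m, P = 0.479 m (p = P/D = 1.225064); state ← (V=0, rpm=0)
set_airspeed(35.31): V ← 35.31 m/s
adjust_airspeed(+11.89): V ← 35.31 +11.89 = 47.2 m/s
throttle_to(3112): rpm ← 3112
adjust_throttle(+1538): rpm ← 3112 +1538 = 4650
set_airspeed(28.69): V ← 28.69 m/s
final state: V = 28.69 m/s, rpm = 4650 → n = rpm/60 = 77.500000 rev/s
target J* = 1.5711; solve J* = V/(n·D) for n: n = V/(J*·D) = 28.69/(1.5711 × 0.391) = 46.703557 rev/s
rpm = 60·n = 2802.213446

rpm = 2802.21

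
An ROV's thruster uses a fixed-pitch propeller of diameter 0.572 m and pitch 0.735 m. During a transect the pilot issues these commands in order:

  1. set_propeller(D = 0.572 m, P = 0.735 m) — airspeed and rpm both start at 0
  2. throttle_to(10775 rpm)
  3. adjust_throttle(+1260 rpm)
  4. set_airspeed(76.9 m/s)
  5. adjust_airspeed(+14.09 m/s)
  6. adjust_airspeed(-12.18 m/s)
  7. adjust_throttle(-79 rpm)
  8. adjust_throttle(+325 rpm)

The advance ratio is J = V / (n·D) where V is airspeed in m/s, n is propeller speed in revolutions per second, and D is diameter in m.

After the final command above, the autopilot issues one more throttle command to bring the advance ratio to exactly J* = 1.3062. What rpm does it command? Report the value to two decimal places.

rpm = 6328.88

set_propeller: D = 0.572 m, P = 0.735 m (p = P/D = 1.284965); state ← (V=0, rpm=0)
throttle_to(10775): rpm ← 10775
adjust_throttle(+1260): rpm ← 10775 +1260 = 12035
set_airspeed(76.9): V ← 76.9 m/s
adjust_airspeed(+14.09): V ← 76.9 +14.09 = 90.99 m/s
adjust_airspeed(-12.18): V ← 90.99 -12.18 = 78.81 m/s
adjust_throttle(-79): rpm ← 12035 -79 = 11956
adjust_throttle(+325): rpm ← 11956 +325 = 12281
final state: V = 78.81 m/s, rpm = 12281 → n = rpm/60 = 204.683333 rev/s
target J* = 1.3062; solve J* = V/(n·D) for n: n = V/(J*·D) = 78.81/(1.3062 × 0.572) = 105.481335 rev/s
rpm = 60·n = 6328.880123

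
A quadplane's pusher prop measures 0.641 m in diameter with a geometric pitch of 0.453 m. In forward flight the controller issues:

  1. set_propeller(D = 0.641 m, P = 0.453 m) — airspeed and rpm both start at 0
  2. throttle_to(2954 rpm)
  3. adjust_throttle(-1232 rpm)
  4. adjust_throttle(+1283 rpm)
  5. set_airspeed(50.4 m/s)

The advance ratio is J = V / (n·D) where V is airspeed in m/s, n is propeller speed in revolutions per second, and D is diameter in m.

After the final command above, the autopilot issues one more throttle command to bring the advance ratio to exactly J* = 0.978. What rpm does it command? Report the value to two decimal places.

rpm = 4823.75

set_propeller: D = 0.641 m, P = 0.453 m (p = P/D = 0.706708); state ← (V=0, rpm=0)
throttle_to(2954): rpm ← 2954
adjust_throttle(-1232): rpm ← 2954 -1232 = 1722
adjust_throttle(+1283): rpm ← 1722 +1283 = 3005
set_airspeed(50.4): V ← 50.4 m/s
final state: V = 50.4 m/s, rpm = 3005 → n = rpm/60 = 50.083333 rev/s
target J* = 0.978; solve J* = V/(n·D) for n: n = V/(J*·D) = 50.4/(0.978 × 0.641) = 80.395854 rev/s
rpm = 60·n = 4823.751232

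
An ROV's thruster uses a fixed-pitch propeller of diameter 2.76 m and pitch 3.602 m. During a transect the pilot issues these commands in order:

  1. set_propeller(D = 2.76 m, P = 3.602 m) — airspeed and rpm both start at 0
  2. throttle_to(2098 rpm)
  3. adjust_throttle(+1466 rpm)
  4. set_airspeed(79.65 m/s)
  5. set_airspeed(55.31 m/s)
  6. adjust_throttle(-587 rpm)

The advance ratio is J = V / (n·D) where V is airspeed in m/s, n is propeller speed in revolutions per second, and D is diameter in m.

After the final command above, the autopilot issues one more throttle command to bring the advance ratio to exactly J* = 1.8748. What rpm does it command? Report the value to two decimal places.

rpm = 641.34

set_propeller: D = 2.76 m, P = 3.602 m (p = P/D = 1.305072); state ← (V=0, rpm=0)
throttle_to(2098): rpm ← 2098
adjust_throttle(+1466): rpm ← 2098 +1466 = 3564
set_airspeed(79.65): V ← 79.65 m/s
set_airspeed(55.31): V ← 55.31 m/s
adjust_throttle(-587): rpm ← 3564 -587 = 2977
final state: V = 55.31 m/s, rpm = 2977 → n = rpm/60 = 49.616667 rev/s
target J* = 1.8748; solve J* = V/(n·D) for n: n = V/(J*·D) = 55.31/(1.8748 × 2.76) = 10.689063 rev/s
rpm = 60·n = 641.343772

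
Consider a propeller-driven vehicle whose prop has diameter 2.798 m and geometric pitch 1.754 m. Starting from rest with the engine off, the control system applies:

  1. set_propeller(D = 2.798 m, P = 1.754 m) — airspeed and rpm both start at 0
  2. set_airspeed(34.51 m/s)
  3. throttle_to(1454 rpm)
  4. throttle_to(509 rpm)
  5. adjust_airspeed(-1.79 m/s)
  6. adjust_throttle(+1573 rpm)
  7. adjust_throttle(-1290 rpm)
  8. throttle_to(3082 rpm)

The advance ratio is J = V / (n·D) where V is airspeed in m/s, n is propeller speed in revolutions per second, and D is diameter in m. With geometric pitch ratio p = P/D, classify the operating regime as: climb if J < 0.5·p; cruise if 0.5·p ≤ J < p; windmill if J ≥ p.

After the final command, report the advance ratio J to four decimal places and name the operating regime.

J = 0.2277, regime = climb

set_propeller: D = 2.798 m, P = 1.754 m (p = P/D = 0.626876); state ← (V=0, rpm=0)
set_airspeed(34.51): V ← 34.51 m/s
throttle_to(1454): rpm ← 1454
throttle_to(509): rpm ← 509
adjust_airspeed(-1.79): V ← 34.51 -1.79 = 32.72 m/s
adjust_throttle(+1573): rpm ← 509 +1573 = 2082
adjust_throttle(-1290): rpm ← 2082 -1290 = 792
throttle_to(3082): rpm ← 3082
final state: V = 32.72 m/s, rpm = 3082 → n = rpm/60 = 51.366667 rev/s
J = V / (n·D) = 32.72 / (51.366667 × 2.798) = 0.227659
regime bands: climb J<0.3134 | cruise [0.3134, 0.6269) | windmill J≥0.6269
J = 0.2277 → climb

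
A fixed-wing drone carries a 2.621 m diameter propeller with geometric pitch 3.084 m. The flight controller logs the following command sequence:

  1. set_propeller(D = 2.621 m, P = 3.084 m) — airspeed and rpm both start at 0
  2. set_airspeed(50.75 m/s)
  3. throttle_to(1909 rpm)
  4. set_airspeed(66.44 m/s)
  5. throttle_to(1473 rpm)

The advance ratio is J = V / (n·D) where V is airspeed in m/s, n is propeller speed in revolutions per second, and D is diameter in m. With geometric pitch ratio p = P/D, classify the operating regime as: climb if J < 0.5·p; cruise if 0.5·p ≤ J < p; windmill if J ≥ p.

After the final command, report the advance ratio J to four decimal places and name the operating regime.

J = 1.0326, regime = cruise

set_propeller: D = 2.621 m, P = 3.084 m (p = P/D = 1.176650); state ← (V=0, rpm=0)
set_airspeed(50.75): V ← 50.75 m/s
throttle_to(1909): rpm ← 1909
set_airspeed(66.44): V ← 66.44 m/s
throttle_to(1473): rpm ← 1473
final state: V = 66.44 m/s, rpm = 1473 → n = rpm/60 = 24.550000 rev/s
J = V / (n·D) = 66.44 / (24.550000 × 2.621) = 1.032550
regime bands: climb J<0.5883 | cruise [0.5883, 1.1767) | windmill J≥1.1767
J = 1.0326 → cruise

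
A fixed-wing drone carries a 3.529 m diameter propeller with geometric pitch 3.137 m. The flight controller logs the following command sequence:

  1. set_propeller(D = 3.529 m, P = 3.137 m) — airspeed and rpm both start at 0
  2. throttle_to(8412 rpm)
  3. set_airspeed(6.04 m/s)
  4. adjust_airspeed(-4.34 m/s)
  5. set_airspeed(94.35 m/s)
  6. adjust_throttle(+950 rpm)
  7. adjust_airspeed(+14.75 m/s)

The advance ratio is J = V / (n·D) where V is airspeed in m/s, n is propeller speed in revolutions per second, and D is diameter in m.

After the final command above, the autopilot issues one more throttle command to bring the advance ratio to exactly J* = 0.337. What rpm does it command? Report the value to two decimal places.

rpm = 5504.20

set_propeller: D = 3.529 m, P = 3.137 m (p = P/D = 0.888920); state ← (V=0, rpm=0)
throttle_to(8412): rpm ← 8412
set_airspeed(6.04): V ← 6.04 m/s
adjust_airspeed(-4.34): V ← 6.04 -4.34 = 1.7 m/s
set_airspeed(94.35): V ← 94.35 m/s
adjust_throttle(+950): rpm ← 8412 +950 = 9362
adjust_airspeed(+14.75): V ← 94.35 +14.75 = 109.1 m/s
final state: V = 109.1 m/s, rpm = 9362 → n = rpm/60 = 156.033333 rev/s
target J* = 0.337; solve J* = V/(n·D) for n: n = V/(J*·D) = 109.1/(0.337 × 3.529) = 91.736716 rev/s
rpm = 60·n = 5504.202988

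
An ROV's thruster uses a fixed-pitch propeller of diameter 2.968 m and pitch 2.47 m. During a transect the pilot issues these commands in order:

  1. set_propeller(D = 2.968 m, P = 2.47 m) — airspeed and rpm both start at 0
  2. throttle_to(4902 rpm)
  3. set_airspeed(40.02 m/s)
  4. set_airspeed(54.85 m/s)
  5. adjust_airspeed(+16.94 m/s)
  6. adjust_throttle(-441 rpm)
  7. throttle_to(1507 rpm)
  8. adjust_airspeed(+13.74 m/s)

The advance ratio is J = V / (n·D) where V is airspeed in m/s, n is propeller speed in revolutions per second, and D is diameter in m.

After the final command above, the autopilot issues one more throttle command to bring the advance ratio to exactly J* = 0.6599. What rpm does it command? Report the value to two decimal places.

set_propeller: D = 2.968 m, P = 2.47 m (p = P/D = 0.832210); state ← (V=0, rpm=0)
throttle_to(4902): rpm ← 4902
set_airspeed(40.02): V ← 40.02 m/s
set_airspeed(54.85): V ← 54.85 m/s
adjust_airspeed(+16.94): V ← 54.85 +16.94 = 71.79 m/s
adjust_throttle(-441): rpm ← 4902 -441 = 4461
throttle_to(1507): rpm ← 1507
adjust_airspeed(+13.74): V ← 71.79 +13.74 = 85.53 m/s
final state: V = 85.53 m/s, rpm = 1507 → n = rpm/60 = 25.116667 rev/s
target J* = 0.6599; solve J* = V/(n·D) for n: n = V/(J*·D) = 85.53/(0.6599 × 2.968) = 43.669322 rev/s
rpm = 60·n = 2620.159307

rpm = 2620.16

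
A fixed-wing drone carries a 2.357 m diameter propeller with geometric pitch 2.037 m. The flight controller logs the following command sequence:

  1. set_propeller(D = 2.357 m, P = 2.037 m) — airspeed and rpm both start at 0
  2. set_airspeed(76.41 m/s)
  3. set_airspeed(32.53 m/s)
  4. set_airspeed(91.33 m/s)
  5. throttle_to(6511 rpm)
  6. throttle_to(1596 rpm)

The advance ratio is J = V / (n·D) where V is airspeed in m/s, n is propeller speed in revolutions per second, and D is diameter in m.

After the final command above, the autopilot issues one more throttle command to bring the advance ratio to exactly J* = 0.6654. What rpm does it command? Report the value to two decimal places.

set_propeller: D = 2.357 m, P = 2.037 m (p = P/D = 0.864234); state ← (V=0, rpm=0)
set_airspeed(76.41): V ← 76.41 m/s
set_airspeed(32.53): V ← 32.53 m/s
set_airspeed(91.33): V ← 91.33 m/s
throttle_to(6511): rpm ← 6511
throttle_to(1596): rpm ← 1596
final state: V = 91.33 m/s, rpm = 1596 → n = rpm/60 = 26.600000 rev/s
target J* = 0.6654; solve J* = V/(n·D) for n: n = V/(J*·D) = 91.33/(0.6654 × 2.357) = 58.233257 rev/s
rpm = 60·n = 3493.995401

rpm = 3494.00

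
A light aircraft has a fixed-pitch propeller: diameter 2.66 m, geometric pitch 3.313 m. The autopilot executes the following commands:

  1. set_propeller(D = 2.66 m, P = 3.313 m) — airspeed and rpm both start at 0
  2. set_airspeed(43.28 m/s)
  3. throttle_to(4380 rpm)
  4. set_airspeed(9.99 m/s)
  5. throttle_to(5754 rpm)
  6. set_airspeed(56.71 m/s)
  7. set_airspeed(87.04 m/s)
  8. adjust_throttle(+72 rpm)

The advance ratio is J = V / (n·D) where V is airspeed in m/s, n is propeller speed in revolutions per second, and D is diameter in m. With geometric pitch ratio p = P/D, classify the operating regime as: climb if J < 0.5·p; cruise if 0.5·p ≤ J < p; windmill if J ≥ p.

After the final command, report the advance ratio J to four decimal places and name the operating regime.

set_propeller: D = 2.66 m, P = 3.313 m (p = P/D = 1.245489); state ← (V=0, rpm=0)
set_airspeed(43.28): V ← 43.28 m/s
throttle_to(4380): rpm ← 4380
set_airspeed(9.99): V ← 9.99 m/s
throttle_to(5754): rpm ← 5754
set_airspeed(56.71): V ← 56.71 m/s
set_airspeed(87.04): V ← 87.04 m/s
adjust_throttle(+72): rpm ← 5754 +72 = 5826
final state: V = 87.04 m/s, rpm = 5826 → n = rpm/60 = 97.100000 rev/s
J = V / (n·D) = 87.04 / (97.100000 × 2.66) = 0.336991
regime bands: climb J<0.6227 | cruise [0.6227, 1.2455) | windmill J≥1.2455
J = 0.3370 → climb

J = 0.3370, regime = climb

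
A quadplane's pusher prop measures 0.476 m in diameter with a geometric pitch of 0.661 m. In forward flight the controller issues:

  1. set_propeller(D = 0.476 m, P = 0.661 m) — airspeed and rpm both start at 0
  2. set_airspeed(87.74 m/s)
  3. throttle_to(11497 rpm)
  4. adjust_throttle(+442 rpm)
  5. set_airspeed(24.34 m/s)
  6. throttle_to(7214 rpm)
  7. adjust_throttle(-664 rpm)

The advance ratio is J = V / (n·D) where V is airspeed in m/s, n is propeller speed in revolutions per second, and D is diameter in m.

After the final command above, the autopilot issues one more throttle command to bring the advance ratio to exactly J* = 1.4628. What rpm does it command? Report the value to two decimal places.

set_propeller: D = 0.476 m, P = 0.661 m (p = P/D = 1.388655); state ← (V=0, rpm=0)
set_airspeed(87.74): V ← 87.74 m/s
throttle_to(11497): rpm ← 11497
adjust_throttle(+442): rpm ← 11497 +442 = 11939
set_airspeed(24.34): V ← 24.34 m/s
throttle_to(7214): rpm ← 7214
adjust_throttle(-664): rpm ← 7214 -664 = 6550
final state: V = 24.34 m/s, rpm = 6550 → n = rpm/60 = 109.166667 rev/s
target J* = 1.4628; solve J* = V/(n·D) for n: n = V/(J*·D) = 24.34/(1.4628 × 0.476) = 34.956559 rev/s
rpm = 60·n = 2097.393510

rpm = 2097.39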